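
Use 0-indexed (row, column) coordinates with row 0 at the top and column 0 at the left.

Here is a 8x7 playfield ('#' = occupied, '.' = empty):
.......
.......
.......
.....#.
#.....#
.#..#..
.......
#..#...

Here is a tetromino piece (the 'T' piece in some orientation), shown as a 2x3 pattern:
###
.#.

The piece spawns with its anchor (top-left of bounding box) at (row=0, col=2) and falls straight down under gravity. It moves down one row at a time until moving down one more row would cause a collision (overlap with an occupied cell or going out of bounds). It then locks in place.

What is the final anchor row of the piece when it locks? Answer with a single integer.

Answer: 4

Derivation:
Spawn at (row=0, col=2). Try each row:
  row 0: fits
  row 1: fits
  row 2: fits
  row 3: fits
  row 4: fits
  row 5: blocked -> lock at row 4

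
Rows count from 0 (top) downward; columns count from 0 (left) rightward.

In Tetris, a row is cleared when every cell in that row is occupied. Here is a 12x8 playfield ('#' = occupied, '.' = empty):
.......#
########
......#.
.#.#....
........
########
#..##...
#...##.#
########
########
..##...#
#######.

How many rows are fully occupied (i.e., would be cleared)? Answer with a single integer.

Answer: 4

Derivation:
Check each row:
  row 0: 7 empty cells -> not full
  row 1: 0 empty cells -> FULL (clear)
  row 2: 7 empty cells -> not full
  row 3: 6 empty cells -> not full
  row 4: 8 empty cells -> not full
  row 5: 0 empty cells -> FULL (clear)
  row 6: 5 empty cells -> not full
  row 7: 4 empty cells -> not full
  row 8: 0 empty cells -> FULL (clear)
  row 9: 0 empty cells -> FULL (clear)
  row 10: 5 empty cells -> not full
  row 11: 1 empty cell -> not full
Total rows cleared: 4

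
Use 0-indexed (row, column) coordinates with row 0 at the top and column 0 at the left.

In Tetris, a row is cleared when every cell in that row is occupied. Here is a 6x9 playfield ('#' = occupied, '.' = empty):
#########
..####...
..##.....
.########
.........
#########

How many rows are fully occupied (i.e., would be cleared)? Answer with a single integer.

Answer: 2

Derivation:
Check each row:
  row 0: 0 empty cells -> FULL (clear)
  row 1: 5 empty cells -> not full
  row 2: 7 empty cells -> not full
  row 3: 1 empty cell -> not full
  row 4: 9 empty cells -> not full
  row 5: 0 empty cells -> FULL (clear)
Total rows cleared: 2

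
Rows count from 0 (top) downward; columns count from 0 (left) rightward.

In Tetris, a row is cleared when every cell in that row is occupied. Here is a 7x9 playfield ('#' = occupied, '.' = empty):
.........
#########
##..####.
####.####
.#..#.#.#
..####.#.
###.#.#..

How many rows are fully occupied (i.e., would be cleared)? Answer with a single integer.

Answer: 1

Derivation:
Check each row:
  row 0: 9 empty cells -> not full
  row 1: 0 empty cells -> FULL (clear)
  row 2: 3 empty cells -> not full
  row 3: 1 empty cell -> not full
  row 4: 5 empty cells -> not full
  row 5: 4 empty cells -> not full
  row 6: 4 empty cells -> not full
Total rows cleared: 1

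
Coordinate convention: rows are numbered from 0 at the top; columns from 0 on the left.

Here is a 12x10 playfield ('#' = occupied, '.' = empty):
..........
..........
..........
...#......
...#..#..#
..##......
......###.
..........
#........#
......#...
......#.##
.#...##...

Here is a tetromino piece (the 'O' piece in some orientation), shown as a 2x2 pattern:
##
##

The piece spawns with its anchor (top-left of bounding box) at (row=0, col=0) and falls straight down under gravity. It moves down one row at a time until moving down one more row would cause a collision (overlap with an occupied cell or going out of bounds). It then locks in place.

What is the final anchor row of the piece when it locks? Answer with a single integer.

Answer: 6

Derivation:
Spawn at (row=0, col=0). Try each row:
  row 0: fits
  row 1: fits
  row 2: fits
  row 3: fits
  row 4: fits
  row 5: fits
  row 6: fits
  row 7: blocked -> lock at row 6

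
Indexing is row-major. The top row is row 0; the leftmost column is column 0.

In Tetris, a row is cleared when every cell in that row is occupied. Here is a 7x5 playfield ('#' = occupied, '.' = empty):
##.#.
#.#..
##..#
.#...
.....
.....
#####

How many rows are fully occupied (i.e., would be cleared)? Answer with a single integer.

Check each row:
  row 0: 2 empty cells -> not full
  row 1: 3 empty cells -> not full
  row 2: 2 empty cells -> not full
  row 3: 4 empty cells -> not full
  row 4: 5 empty cells -> not full
  row 5: 5 empty cells -> not full
  row 6: 0 empty cells -> FULL (clear)
Total rows cleared: 1

Answer: 1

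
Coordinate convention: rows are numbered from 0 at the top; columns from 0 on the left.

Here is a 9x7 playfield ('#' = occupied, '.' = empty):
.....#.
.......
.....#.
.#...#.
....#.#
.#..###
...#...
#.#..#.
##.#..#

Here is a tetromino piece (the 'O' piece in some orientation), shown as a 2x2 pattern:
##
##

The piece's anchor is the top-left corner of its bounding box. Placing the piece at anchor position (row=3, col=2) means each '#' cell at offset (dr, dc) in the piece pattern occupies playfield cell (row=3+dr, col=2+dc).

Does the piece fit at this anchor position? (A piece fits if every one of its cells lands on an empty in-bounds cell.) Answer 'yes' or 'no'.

Check each piece cell at anchor (3, 2):
  offset (0,0) -> (3,2): empty -> OK
  offset (0,1) -> (3,3): empty -> OK
  offset (1,0) -> (4,2): empty -> OK
  offset (1,1) -> (4,3): empty -> OK
All cells valid: yes

Answer: yes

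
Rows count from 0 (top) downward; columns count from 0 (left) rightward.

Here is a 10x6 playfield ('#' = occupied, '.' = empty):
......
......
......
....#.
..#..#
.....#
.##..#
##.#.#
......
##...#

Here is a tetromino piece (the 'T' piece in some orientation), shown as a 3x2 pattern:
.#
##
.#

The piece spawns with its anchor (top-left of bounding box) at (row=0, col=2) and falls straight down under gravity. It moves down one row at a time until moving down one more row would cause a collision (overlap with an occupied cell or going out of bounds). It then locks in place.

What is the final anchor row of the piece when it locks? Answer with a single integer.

Spawn at (row=0, col=2). Try each row:
  row 0: fits
  row 1: fits
  row 2: fits
  row 3: blocked -> lock at row 2

Answer: 2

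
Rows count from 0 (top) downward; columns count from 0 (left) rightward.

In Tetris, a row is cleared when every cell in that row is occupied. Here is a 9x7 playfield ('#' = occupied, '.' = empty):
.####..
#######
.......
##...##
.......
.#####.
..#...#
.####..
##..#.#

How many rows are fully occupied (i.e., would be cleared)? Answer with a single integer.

Check each row:
  row 0: 3 empty cells -> not full
  row 1: 0 empty cells -> FULL (clear)
  row 2: 7 empty cells -> not full
  row 3: 3 empty cells -> not full
  row 4: 7 empty cells -> not full
  row 5: 2 empty cells -> not full
  row 6: 5 empty cells -> not full
  row 7: 3 empty cells -> not full
  row 8: 3 empty cells -> not full
Total rows cleared: 1

Answer: 1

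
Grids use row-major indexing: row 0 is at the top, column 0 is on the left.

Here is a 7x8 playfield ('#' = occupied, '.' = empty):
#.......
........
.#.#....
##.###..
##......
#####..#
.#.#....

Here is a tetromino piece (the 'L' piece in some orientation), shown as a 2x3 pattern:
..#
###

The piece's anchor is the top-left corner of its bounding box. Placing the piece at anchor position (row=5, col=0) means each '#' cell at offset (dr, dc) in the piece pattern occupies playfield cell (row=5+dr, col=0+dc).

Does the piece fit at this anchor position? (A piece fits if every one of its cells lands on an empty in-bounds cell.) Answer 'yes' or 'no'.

Answer: no

Derivation:
Check each piece cell at anchor (5, 0):
  offset (0,2) -> (5,2): occupied ('#') -> FAIL
  offset (1,0) -> (6,0): empty -> OK
  offset (1,1) -> (6,1): occupied ('#') -> FAIL
  offset (1,2) -> (6,2): empty -> OK
All cells valid: no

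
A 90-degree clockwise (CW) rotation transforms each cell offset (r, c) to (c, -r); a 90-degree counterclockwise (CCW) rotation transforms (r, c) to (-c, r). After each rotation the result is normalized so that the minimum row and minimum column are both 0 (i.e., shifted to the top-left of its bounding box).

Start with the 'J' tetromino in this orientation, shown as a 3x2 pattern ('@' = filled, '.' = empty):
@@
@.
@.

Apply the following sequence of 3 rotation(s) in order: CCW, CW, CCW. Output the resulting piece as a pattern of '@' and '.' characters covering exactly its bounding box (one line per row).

Start:
@@
@.
@.
After rotation 1 (CCW):
@..
@@@
After rotation 2 (CW):
@@
@.
@.
After rotation 3 (CCW):
@..
@@@

Answer: @..
@@@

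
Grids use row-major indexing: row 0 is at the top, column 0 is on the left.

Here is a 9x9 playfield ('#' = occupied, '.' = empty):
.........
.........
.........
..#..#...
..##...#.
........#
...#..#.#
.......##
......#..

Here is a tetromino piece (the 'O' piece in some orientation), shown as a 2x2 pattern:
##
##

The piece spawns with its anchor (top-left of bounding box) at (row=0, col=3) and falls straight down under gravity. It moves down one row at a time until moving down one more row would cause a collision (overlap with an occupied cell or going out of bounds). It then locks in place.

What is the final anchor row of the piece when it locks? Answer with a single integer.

Answer: 2

Derivation:
Spawn at (row=0, col=3). Try each row:
  row 0: fits
  row 1: fits
  row 2: fits
  row 3: blocked -> lock at row 2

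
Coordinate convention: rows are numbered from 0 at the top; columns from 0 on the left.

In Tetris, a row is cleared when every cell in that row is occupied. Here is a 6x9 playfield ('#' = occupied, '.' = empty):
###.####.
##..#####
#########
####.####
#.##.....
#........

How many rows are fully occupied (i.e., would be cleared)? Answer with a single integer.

Answer: 1

Derivation:
Check each row:
  row 0: 2 empty cells -> not full
  row 1: 2 empty cells -> not full
  row 2: 0 empty cells -> FULL (clear)
  row 3: 1 empty cell -> not full
  row 4: 6 empty cells -> not full
  row 5: 8 empty cells -> not full
Total rows cleared: 1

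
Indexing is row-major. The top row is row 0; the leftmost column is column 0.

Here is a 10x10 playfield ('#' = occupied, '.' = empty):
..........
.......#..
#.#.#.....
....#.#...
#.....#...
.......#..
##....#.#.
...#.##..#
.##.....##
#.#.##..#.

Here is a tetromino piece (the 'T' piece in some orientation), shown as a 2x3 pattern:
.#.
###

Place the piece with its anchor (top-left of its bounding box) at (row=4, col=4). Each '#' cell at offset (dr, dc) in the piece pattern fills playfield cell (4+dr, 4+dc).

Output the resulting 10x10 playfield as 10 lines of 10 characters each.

Answer: ..........
.......#..
#.#.#.....
....#.#...
#....##...
....####..
##....#.#.
...#.##..#
.##.....##
#.#.##..#.

Derivation:
Fill (4+0,4+1) = (4,5)
Fill (4+1,4+0) = (5,4)
Fill (4+1,4+1) = (5,5)
Fill (4+1,4+2) = (5,6)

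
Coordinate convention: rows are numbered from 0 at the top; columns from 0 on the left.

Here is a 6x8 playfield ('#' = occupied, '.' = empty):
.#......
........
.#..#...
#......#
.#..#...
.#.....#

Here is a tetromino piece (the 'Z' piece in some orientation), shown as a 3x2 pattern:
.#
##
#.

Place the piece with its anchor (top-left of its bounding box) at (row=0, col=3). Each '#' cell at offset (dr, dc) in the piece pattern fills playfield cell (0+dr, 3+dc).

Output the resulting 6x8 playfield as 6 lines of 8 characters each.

Answer: .#..#...
...##...
.#.##...
#......#
.#..#...
.#.....#

Derivation:
Fill (0+0,3+1) = (0,4)
Fill (0+1,3+0) = (1,3)
Fill (0+1,3+1) = (1,4)
Fill (0+2,3+0) = (2,3)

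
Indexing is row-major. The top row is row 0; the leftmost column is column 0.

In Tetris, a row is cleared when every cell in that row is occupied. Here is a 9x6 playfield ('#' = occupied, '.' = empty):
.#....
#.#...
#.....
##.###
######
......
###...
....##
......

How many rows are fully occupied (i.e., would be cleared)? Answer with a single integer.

Answer: 1

Derivation:
Check each row:
  row 0: 5 empty cells -> not full
  row 1: 4 empty cells -> not full
  row 2: 5 empty cells -> not full
  row 3: 1 empty cell -> not full
  row 4: 0 empty cells -> FULL (clear)
  row 5: 6 empty cells -> not full
  row 6: 3 empty cells -> not full
  row 7: 4 empty cells -> not full
  row 8: 6 empty cells -> not full
Total rows cleared: 1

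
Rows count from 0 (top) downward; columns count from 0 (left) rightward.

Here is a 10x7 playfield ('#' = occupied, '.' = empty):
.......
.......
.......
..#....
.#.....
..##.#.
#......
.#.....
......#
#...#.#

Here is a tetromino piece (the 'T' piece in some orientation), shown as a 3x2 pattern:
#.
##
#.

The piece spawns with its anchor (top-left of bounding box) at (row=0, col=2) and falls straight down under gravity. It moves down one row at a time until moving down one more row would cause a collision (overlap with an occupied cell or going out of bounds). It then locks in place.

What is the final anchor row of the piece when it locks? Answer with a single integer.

Spawn at (row=0, col=2). Try each row:
  row 0: fits
  row 1: blocked -> lock at row 0

Answer: 0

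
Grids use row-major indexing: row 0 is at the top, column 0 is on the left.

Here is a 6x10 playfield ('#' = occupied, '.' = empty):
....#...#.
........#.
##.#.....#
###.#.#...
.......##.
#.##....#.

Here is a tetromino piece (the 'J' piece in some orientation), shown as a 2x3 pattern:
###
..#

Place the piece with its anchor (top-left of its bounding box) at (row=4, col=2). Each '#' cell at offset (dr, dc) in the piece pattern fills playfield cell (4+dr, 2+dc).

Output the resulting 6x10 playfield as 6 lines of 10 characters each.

Answer: ....#...#.
........#.
##.#.....#
###.#.#...
..###..##.
#.###...#.

Derivation:
Fill (4+0,2+0) = (4,2)
Fill (4+0,2+1) = (4,3)
Fill (4+0,2+2) = (4,4)
Fill (4+1,2+2) = (5,4)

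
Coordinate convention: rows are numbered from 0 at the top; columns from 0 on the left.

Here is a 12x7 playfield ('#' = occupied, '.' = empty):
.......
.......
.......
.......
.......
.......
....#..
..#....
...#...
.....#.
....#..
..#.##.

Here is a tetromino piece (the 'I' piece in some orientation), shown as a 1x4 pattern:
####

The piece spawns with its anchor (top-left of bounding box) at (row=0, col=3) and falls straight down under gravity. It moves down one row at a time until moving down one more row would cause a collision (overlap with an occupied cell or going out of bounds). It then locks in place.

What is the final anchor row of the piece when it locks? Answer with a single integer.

Spawn at (row=0, col=3). Try each row:
  row 0: fits
  row 1: fits
  row 2: fits
  row 3: fits
  row 4: fits
  row 5: fits
  row 6: blocked -> lock at row 5

Answer: 5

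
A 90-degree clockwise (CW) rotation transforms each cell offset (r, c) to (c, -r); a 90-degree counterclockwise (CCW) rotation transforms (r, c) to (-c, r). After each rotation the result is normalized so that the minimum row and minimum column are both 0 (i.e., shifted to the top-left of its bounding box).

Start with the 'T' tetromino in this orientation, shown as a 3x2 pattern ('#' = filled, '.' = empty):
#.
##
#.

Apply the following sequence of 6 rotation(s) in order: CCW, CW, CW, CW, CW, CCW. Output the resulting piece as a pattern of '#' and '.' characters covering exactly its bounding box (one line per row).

Start:
#.
##
#.
After rotation 1 (CCW):
.#.
###
After rotation 2 (CW):
#.
##
#.
After rotation 3 (CW):
###
.#.
After rotation 4 (CW):
.#
##
.#
After rotation 5 (CW):
.#.
###
After rotation 6 (CCW):
.#
##
.#

Answer: .#
##
.#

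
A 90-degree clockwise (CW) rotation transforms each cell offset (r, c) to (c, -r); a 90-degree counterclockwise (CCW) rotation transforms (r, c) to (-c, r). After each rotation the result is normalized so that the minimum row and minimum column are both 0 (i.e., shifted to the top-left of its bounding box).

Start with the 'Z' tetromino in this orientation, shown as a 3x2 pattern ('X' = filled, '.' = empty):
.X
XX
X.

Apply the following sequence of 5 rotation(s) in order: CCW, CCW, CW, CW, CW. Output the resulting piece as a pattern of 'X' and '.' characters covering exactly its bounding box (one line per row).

Start:
.X
XX
X.
After rotation 1 (CCW):
XX.
.XX
After rotation 2 (CCW):
.X
XX
X.
After rotation 3 (CW):
XX.
.XX
After rotation 4 (CW):
.X
XX
X.
After rotation 5 (CW):
XX.
.XX

Answer: XX.
.XX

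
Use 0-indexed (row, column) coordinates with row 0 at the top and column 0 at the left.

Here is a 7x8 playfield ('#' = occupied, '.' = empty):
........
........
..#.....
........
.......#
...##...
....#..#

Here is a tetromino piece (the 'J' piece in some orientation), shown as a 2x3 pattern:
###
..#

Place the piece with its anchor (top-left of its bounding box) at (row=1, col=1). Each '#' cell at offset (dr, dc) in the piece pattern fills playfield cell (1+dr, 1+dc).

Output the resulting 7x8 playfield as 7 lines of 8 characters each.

Answer: ........
.###....
..##....
........
.......#
...##...
....#..#

Derivation:
Fill (1+0,1+0) = (1,1)
Fill (1+0,1+1) = (1,2)
Fill (1+0,1+2) = (1,3)
Fill (1+1,1+2) = (2,3)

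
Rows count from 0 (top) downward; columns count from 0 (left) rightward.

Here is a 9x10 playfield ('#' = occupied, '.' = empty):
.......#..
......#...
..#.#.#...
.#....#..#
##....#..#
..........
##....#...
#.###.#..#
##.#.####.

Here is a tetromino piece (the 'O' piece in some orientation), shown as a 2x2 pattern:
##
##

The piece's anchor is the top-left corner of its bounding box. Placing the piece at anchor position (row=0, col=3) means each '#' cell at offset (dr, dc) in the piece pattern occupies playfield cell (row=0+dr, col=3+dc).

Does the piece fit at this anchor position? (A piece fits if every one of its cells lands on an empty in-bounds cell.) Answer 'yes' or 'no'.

Check each piece cell at anchor (0, 3):
  offset (0,0) -> (0,3): empty -> OK
  offset (0,1) -> (0,4): empty -> OK
  offset (1,0) -> (1,3): empty -> OK
  offset (1,1) -> (1,4): empty -> OK
All cells valid: yes

Answer: yes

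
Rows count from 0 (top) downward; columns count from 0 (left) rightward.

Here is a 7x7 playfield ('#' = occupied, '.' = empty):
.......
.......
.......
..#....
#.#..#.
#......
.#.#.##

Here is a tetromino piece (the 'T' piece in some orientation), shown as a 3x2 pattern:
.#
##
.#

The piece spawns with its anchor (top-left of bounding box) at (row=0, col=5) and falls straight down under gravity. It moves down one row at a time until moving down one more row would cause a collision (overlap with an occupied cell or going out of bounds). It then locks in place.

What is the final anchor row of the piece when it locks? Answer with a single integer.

Answer: 2

Derivation:
Spawn at (row=0, col=5). Try each row:
  row 0: fits
  row 1: fits
  row 2: fits
  row 3: blocked -> lock at row 2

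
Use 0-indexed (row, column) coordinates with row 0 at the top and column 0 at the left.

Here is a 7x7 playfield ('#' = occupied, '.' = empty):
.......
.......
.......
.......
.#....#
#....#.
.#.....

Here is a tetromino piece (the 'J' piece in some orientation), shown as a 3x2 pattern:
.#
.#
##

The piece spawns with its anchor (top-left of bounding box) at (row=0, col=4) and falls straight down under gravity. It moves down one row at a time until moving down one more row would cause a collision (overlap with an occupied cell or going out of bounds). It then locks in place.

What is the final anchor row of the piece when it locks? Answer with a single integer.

Answer: 2

Derivation:
Spawn at (row=0, col=4). Try each row:
  row 0: fits
  row 1: fits
  row 2: fits
  row 3: blocked -> lock at row 2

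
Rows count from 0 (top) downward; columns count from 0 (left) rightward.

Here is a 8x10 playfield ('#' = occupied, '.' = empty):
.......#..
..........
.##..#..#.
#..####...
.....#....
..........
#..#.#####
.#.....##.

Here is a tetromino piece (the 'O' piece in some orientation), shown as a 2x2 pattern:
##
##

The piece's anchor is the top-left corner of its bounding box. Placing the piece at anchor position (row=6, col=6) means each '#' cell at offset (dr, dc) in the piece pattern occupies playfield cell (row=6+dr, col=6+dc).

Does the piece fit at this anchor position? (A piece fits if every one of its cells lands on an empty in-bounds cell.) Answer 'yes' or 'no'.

Check each piece cell at anchor (6, 6):
  offset (0,0) -> (6,6): occupied ('#') -> FAIL
  offset (0,1) -> (6,7): occupied ('#') -> FAIL
  offset (1,0) -> (7,6): empty -> OK
  offset (1,1) -> (7,7): occupied ('#') -> FAIL
All cells valid: no

Answer: no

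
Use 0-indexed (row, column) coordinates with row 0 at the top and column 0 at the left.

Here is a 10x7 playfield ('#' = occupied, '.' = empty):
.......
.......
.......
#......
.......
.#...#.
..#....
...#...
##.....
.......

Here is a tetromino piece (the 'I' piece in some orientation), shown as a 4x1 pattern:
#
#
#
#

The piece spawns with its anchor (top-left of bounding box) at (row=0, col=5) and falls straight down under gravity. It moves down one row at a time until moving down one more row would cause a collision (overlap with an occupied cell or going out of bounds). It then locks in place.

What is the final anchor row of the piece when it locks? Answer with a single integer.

Spawn at (row=0, col=5). Try each row:
  row 0: fits
  row 1: fits
  row 2: blocked -> lock at row 1

Answer: 1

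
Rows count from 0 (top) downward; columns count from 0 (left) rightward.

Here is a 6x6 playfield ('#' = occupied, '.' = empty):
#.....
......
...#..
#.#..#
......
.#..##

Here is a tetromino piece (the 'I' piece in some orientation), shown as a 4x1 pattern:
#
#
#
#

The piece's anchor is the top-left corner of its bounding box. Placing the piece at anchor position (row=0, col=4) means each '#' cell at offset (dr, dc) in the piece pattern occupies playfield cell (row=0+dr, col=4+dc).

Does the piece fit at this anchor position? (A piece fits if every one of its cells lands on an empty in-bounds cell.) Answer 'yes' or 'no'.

Check each piece cell at anchor (0, 4):
  offset (0,0) -> (0,4): empty -> OK
  offset (1,0) -> (1,4): empty -> OK
  offset (2,0) -> (2,4): empty -> OK
  offset (3,0) -> (3,4): empty -> OK
All cells valid: yes

Answer: yes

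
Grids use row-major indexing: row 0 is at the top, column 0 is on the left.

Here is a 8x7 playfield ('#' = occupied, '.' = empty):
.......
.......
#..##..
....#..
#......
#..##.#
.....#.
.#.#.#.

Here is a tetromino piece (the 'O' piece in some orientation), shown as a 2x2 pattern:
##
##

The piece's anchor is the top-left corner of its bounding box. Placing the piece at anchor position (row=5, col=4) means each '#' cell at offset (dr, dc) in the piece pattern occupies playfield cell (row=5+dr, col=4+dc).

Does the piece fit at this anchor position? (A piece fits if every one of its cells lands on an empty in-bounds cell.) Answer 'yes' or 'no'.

Check each piece cell at anchor (5, 4):
  offset (0,0) -> (5,4): occupied ('#') -> FAIL
  offset (0,1) -> (5,5): empty -> OK
  offset (1,0) -> (6,4): empty -> OK
  offset (1,1) -> (6,5): occupied ('#') -> FAIL
All cells valid: no

Answer: no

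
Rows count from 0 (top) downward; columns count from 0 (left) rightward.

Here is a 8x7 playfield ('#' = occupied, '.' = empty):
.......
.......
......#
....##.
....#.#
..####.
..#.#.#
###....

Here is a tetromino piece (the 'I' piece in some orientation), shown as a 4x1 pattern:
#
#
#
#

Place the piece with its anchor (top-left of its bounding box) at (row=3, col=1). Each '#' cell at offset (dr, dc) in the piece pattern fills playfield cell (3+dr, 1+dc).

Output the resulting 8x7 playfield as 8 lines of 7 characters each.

Fill (3+0,1+0) = (3,1)
Fill (3+1,1+0) = (4,1)
Fill (3+2,1+0) = (5,1)
Fill (3+3,1+0) = (6,1)

Answer: .......
.......
......#
.#..##.
.#..#.#
.#####.
.##.#.#
###....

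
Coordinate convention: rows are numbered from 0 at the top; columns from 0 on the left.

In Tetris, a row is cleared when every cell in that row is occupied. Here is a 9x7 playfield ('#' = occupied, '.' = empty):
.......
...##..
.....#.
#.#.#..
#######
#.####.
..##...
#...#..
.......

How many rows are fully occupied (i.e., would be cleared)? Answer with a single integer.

Answer: 1

Derivation:
Check each row:
  row 0: 7 empty cells -> not full
  row 1: 5 empty cells -> not full
  row 2: 6 empty cells -> not full
  row 3: 4 empty cells -> not full
  row 4: 0 empty cells -> FULL (clear)
  row 5: 2 empty cells -> not full
  row 6: 5 empty cells -> not full
  row 7: 5 empty cells -> not full
  row 8: 7 empty cells -> not full
Total rows cleared: 1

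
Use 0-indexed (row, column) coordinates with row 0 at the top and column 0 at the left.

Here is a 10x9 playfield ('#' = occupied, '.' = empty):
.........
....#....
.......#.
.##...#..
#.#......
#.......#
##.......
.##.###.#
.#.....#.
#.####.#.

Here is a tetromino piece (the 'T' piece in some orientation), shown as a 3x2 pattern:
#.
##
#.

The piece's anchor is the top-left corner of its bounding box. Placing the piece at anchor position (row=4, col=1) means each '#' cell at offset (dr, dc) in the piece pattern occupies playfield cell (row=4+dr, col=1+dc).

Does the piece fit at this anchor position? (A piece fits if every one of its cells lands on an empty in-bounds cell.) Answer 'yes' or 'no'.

Answer: no

Derivation:
Check each piece cell at anchor (4, 1):
  offset (0,0) -> (4,1): empty -> OK
  offset (1,0) -> (5,1): empty -> OK
  offset (1,1) -> (5,2): empty -> OK
  offset (2,0) -> (6,1): occupied ('#') -> FAIL
All cells valid: no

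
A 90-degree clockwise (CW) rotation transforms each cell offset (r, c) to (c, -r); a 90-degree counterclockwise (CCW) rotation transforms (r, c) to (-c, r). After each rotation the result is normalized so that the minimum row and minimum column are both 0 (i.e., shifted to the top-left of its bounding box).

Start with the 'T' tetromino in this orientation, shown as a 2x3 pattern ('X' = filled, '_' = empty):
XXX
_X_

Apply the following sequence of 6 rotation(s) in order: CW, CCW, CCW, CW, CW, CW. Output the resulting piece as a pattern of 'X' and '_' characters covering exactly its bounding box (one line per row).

Start:
XXX
_X_
After rotation 1 (CW):
_X
XX
_X
After rotation 2 (CCW):
XXX
_X_
After rotation 3 (CCW):
X_
XX
X_
After rotation 4 (CW):
XXX
_X_
After rotation 5 (CW):
_X
XX
_X
After rotation 6 (CW):
_X_
XXX

Answer: _X_
XXX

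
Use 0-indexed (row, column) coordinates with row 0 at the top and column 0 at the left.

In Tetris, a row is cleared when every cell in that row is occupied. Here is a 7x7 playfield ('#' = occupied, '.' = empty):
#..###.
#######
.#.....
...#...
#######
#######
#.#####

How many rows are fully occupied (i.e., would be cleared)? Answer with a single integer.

Check each row:
  row 0: 3 empty cells -> not full
  row 1: 0 empty cells -> FULL (clear)
  row 2: 6 empty cells -> not full
  row 3: 6 empty cells -> not full
  row 4: 0 empty cells -> FULL (clear)
  row 5: 0 empty cells -> FULL (clear)
  row 6: 1 empty cell -> not full
Total rows cleared: 3

Answer: 3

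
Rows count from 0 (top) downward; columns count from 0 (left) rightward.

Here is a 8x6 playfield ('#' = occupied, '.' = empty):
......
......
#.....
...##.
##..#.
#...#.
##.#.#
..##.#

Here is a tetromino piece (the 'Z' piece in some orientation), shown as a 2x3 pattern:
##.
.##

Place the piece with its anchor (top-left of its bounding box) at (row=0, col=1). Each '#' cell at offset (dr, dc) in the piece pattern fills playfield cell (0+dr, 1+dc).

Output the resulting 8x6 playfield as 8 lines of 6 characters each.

Fill (0+0,1+0) = (0,1)
Fill (0+0,1+1) = (0,2)
Fill (0+1,1+1) = (1,2)
Fill (0+1,1+2) = (1,3)

Answer: .##...
..##..
#.....
...##.
##..#.
#...#.
##.#.#
..##.#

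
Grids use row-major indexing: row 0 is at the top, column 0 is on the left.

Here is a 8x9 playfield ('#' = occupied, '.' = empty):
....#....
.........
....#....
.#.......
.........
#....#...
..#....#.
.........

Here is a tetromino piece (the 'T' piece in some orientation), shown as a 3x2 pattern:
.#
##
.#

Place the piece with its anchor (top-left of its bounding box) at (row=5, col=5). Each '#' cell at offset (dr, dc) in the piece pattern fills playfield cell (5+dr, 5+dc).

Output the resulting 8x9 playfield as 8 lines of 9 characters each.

Fill (5+0,5+1) = (5,6)
Fill (5+1,5+0) = (6,5)
Fill (5+1,5+1) = (6,6)
Fill (5+2,5+1) = (7,6)

Answer: ....#....
.........
....#....
.#.......
.........
#....##..
..#..###.
......#..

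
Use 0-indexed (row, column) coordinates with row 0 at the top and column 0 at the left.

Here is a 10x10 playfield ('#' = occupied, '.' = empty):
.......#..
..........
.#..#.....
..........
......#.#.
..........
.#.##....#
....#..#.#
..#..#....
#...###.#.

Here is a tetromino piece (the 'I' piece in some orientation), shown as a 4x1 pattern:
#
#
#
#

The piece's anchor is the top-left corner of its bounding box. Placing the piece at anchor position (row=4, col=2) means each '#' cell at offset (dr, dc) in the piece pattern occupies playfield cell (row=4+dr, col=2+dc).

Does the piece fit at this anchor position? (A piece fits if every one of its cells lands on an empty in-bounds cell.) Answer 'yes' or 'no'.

Check each piece cell at anchor (4, 2):
  offset (0,0) -> (4,2): empty -> OK
  offset (1,0) -> (5,2): empty -> OK
  offset (2,0) -> (6,2): empty -> OK
  offset (3,0) -> (7,2): empty -> OK
All cells valid: yes

Answer: yes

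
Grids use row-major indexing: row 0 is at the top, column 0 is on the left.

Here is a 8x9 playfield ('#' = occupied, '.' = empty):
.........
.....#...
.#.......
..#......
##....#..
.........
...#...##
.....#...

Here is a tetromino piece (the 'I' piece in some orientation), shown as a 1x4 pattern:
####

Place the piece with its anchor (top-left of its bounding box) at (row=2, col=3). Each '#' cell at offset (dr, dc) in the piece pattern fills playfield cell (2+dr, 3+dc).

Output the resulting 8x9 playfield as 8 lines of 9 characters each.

Fill (2+0,3+0) = (2,3)
Fill (2+0,3+1) = (2,4)
Fill (2+0,3+2) = (2,5)
Fill (2+0,3+3) = (2,6)

Answer: .........
.....#...
.#.####..
..#......
##....#..
.........
...#...##
.....#...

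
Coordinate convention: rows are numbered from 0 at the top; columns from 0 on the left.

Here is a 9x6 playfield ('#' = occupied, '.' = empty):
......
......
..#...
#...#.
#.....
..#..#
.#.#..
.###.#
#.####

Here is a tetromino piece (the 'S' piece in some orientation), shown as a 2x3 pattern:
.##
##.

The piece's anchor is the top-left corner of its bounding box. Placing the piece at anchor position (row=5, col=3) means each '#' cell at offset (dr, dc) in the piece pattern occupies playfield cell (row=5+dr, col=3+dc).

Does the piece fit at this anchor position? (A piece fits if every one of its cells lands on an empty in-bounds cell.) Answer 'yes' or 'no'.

Answer: no

Derivation:
Check each piece cell at anchor (5, 3):
  offset (0,1) -> (5,4): empty -> OK
  offset (0,2) -> (5,5): occupied ('#') -> FAIL
  offset (1,0) -> (6,3): occupied ('#') -> FAIL
  offset (1,1) -> (6,4): empty -> OK
All cells valid: no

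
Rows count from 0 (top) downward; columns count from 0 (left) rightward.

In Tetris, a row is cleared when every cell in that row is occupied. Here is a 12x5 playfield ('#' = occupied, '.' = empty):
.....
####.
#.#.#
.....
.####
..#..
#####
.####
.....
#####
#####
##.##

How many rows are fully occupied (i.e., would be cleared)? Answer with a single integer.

Check each row:
  row 0: 5 empty cells -> not full
  row 1: 1 empty cell -> not full
  row 2: 2 empty cells -> not full
  row 3: 5 empty cells -> not full
  row 4: 1 empty cell -> not full
  row 5: 4 empty cells -> not full
  row 6: 0 empty cells -> FULL (clear)
  row 7: 1 empty cell -> not full
  row 8: 5 empty cells -> not full
  row 9: 0 empty cells -> FULL (clear)
  row 10: 0 empty cells -> FULL (clear)
  row 11: 1 empty cell -> not full
Total rows cleared: 3

Answer: 3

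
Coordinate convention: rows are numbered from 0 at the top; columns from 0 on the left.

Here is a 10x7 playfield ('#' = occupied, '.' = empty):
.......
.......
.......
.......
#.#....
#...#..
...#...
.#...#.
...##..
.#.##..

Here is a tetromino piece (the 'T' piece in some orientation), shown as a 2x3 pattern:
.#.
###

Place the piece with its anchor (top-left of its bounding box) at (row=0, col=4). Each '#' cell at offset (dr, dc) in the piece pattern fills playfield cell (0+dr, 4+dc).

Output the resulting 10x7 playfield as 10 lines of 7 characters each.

Answer: .....#.
....###
.......
.......
#.#....
#...#..
...#...
.#...#.
...##..
.#.##..

Derivation:
Fill (0+0,4+1) = (0,5)
Fill (0+1,4+0) = (1,4)
Fill (0+1,4+1) = (1,5)
Fill (0+1,4+2) = (1,6)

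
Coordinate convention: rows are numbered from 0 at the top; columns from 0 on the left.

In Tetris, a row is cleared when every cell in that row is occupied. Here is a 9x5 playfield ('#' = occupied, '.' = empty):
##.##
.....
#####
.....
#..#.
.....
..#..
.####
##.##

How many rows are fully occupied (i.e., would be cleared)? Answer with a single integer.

Check each row:
  row 0: 1 empty cell -> not full
  row 1: 5 empty cells -> not full
  row 2: 0 empty cells -> FULL (clear)
  row 3: 5 empty cells -> not full
  row 4: 3 empty cells -> not full
  row 5: 5 empty cells -> not full
  row 6: 4 empty cells -> not full
  row 7: 1 empty cell -> not full
  row 8: 1 empty cell -> not full
Total rows cleared: 1

Answer: 1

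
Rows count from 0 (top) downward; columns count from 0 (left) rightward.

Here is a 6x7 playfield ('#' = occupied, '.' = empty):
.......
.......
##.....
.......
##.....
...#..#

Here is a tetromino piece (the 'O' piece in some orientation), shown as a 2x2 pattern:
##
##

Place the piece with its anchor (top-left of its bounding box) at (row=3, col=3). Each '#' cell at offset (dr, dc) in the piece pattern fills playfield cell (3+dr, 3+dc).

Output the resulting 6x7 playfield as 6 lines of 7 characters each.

Answer: .......
.......
##.....
...##..
##.##..
...#..#

Derivation:
Fill (3+0,3+0) = (3,3)
Fill (3+0,3+1) = (3,4)
Fill (3+1,3+0) = (4,3)
Fill (3+1,3+1) = (4,4)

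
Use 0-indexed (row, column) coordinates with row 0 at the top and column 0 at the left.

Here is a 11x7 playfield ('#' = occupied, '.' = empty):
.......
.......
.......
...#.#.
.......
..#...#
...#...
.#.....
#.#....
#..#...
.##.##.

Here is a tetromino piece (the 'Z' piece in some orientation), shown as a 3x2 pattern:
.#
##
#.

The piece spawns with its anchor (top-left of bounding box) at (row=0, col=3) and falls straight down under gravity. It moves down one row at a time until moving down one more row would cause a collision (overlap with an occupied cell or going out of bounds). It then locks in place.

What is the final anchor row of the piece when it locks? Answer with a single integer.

Spawn at (row=0, col=3). Try each row:
  row 0: fits
  row 1: blocked -> lock at row 0

Answer: 0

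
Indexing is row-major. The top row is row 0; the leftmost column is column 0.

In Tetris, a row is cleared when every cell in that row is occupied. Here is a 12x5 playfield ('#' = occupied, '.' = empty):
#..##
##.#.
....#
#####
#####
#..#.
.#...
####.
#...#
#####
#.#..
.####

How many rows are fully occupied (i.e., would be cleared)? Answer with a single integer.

Answer: 3

Derivation:
Check each row:
  row 0: 2 empty cells -> not full
  row 1: 2 empty cells -> not full
  row 2: 4 empty cells -> not full
  row 3: 0 empty cells -> FULL (clear)
  row 4: 0 empty cells -> FULL (clear)
  row 5: 3 empty cells -> not full
  row 6: 4 empty cells -> not full
  row 7: 1 empty cell -> not full
  row 8: 3 empty cells -> not full
  row 9: 0 empty cells -> FULL (clear)
  row 10: 3 empty cells -> not full
  row 11: 1 empty cell -> not full
Total rows cleared: 3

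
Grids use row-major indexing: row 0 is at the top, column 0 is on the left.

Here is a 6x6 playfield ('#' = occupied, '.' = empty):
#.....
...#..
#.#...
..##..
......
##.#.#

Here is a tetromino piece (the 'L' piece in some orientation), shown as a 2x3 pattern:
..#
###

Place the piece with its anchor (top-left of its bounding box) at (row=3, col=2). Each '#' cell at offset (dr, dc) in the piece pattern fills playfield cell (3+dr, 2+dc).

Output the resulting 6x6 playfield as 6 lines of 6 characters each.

Answer: #.....
...#..
#.#...
..###.
..###.
##.#.#

Derivation:
Fill (3+0,2+2) = (3,4)
Fill (3+1,2+0) = (4,2)
Fill (3+1,2+1) = (4,3)
Fill (3+1,2+2) = (4,4)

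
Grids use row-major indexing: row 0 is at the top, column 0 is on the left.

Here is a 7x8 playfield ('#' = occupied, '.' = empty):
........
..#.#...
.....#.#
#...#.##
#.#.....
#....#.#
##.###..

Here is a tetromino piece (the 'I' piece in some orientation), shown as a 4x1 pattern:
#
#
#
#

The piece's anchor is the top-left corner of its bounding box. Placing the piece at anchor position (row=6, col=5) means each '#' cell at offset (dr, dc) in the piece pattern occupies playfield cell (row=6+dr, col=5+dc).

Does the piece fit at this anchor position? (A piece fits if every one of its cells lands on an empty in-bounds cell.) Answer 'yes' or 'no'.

Answer: no

Derivation:
Check each piece cell at anchor (6, 5):
  offset (0,0) -> (6,5): occupied ('#') -> FAIL
  offset (1,0) -> (7,5): out of bounds -> FAIL
  offset (2,0) -> (8,5): out of bounds -> FAIL
  offset (3,0) -> (9,5): out of bounds -> FAIL
All cells valid: no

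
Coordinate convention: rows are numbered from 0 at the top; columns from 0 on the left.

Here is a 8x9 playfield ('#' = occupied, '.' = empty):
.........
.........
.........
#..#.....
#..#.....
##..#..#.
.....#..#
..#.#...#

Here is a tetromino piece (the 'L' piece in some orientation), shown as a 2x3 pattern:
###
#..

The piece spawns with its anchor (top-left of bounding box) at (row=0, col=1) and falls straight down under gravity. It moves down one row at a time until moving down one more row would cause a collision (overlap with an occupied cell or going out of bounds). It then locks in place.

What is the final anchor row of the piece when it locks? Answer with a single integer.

Answer: 2

Derivation:
Spawn at (row=0, col=1). Try each row:
  row 0: fits
  row 1: fits
  row 2: fits
  row 3: blocked -> lock at row 2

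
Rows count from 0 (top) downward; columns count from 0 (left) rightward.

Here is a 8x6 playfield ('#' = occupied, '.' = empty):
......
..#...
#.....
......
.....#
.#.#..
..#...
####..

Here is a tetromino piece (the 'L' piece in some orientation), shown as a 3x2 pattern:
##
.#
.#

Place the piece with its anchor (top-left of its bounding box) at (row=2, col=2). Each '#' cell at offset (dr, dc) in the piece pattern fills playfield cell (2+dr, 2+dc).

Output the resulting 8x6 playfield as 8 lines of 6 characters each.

Fill (2+0,2+0) = (2,2)
Fill (2+0,2+1) = (2,3)
Fill (2+1,2+1) = (3,3)
Fill (2+2,2+1) = (4,3)

Answer: ......
..#...
#.##..
...#..
...#.#
.#.#..
..#...
####..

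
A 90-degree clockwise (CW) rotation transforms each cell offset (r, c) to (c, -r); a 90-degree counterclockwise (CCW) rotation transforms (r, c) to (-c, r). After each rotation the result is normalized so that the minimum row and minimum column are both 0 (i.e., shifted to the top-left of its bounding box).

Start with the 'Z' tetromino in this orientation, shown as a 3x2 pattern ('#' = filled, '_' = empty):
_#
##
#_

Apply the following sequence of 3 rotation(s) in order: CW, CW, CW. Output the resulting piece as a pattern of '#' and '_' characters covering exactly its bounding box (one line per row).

Start:
_#
##
#_
After rotation 1 (CW):
##_
_##
After rotation 2 (CW):
_#
##
#_
After rotation 3 (CW):
##_
_##

Answer: ##_
_##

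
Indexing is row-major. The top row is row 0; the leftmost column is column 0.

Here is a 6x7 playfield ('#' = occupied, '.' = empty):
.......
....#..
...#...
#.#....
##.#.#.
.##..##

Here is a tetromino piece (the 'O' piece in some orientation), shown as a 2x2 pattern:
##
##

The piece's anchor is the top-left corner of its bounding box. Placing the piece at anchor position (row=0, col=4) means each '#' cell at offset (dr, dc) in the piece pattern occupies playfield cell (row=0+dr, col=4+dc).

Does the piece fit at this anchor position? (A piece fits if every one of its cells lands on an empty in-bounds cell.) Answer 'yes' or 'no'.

Answer: no

Derivation:
Check each piece cell at anchor (0, 4):
  offset (0,0) -> (0,4): empty -> OK
  offset (0,1) -> (0,5): empty -> OK
  offset (1,0) -> (1,4): occupied ('#') -> FAIL
  offset (1,1) -> (1,5): empty -> OK
All cells valid: no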